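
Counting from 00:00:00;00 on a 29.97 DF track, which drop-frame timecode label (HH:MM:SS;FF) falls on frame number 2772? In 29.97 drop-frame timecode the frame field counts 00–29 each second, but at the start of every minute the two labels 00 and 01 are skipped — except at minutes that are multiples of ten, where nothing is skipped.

Ten DF minutes hold 17982 frames, so frame 2772 lies in block 0 (frames 0–17981) with 2772 frames into that block.
The block's first minute is 1800 frames and the rest 1798 each; 2772 frames reaches minute 1, so 0 × 18 + 1 × 2 = 2 labels have been skipped so far.
Adding those back, label number 2772 + 2 = 2774 at 30 labels/s is 92 s + 14 f = 0 h 1 min 32 s frame 14, i.e. 00:01:32;14.

00:01:32;14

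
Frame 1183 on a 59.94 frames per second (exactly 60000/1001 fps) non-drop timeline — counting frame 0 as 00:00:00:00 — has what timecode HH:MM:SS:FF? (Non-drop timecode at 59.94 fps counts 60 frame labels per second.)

00:00:19:43

1183 ÷ 60 = 19 full seconds, remainder 43 frames.
19 s = 0 h 0 min 19 s.
Timecode: 00:00:19:43.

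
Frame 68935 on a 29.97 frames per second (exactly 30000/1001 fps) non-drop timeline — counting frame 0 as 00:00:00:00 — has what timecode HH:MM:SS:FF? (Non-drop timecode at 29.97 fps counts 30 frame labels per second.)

00:38:17:25

68935 ÷ 30 = 2297 full seconds, remainder 25 frames.
2297 s = 0 h 38 min 17 s.
Timecode: 00:38:17:25.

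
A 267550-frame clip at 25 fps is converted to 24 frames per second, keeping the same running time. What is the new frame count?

Frames at target rate = 267550 × (24) / (25) = 256848.

256848 frames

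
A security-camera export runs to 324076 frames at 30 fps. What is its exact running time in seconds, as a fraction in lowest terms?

162038/15 seconds

Running time = 324076 ÷ (30) = 324076 × 1/30 = 162038/15 s.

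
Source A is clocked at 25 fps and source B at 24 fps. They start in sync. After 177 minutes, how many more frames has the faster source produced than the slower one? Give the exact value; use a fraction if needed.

177 min = 10620 s.
A emits 25 × 10620 = 265500 frames; B emits 24 × 10620 = 254880.
Difference = 10620 frames; B is behind A.

10620 frames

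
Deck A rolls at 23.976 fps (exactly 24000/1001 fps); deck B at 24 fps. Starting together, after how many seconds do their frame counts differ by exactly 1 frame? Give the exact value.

The gap grows by |24 − 24000/1001| = 24/1001 frames per second.
Time for a 1-frame gap: 1 ÷ (24/1001) = 1001/24 s.

1001/24 seconds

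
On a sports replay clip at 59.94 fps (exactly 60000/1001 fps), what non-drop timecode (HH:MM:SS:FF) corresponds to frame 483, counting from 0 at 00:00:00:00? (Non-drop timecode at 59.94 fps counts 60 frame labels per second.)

483 ÷ 60 = 8 full seconds, remainder 3 frames.
8 s = 0 h 0 min 8 s.
Timecode: 00:00:08:03.

00:00:08:03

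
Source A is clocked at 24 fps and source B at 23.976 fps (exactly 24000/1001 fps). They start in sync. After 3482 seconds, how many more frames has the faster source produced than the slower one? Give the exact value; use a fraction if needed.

A emits 24 × 3482 = 83568 frames; B emits 24000/1001 × 3482 = 83568000/1001.
Difference = 83568/1001 frames (≈ 83.4845); B is behind A.

83568/1001 frames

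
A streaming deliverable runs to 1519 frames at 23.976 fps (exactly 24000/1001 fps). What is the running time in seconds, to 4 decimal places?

63.3550 seconds

Running time = 1519 × 1001/24000 = 1520519/24000 s ≈ 63.3550 s.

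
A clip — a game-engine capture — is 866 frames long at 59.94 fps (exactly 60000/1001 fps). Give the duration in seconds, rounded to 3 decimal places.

14.448 seconds

Running time = 866 × 1001/60000 = 433433/30000 s ≈ 14.448 s.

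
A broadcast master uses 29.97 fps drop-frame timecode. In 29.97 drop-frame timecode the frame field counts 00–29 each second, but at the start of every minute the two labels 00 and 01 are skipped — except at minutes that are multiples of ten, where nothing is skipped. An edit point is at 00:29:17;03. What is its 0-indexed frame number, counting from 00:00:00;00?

As if non-drop at 30 labels/s: (0 × 3600 + 29 × 60 + 17) × 30 + 3 = 52713.
Minute boundaries passed: 29; those not divisible by 10: 29 − 2 = 27; dropped labels = 2 × 27 = 54.
Actual frame index = 52713 − 54 = 52659.

52659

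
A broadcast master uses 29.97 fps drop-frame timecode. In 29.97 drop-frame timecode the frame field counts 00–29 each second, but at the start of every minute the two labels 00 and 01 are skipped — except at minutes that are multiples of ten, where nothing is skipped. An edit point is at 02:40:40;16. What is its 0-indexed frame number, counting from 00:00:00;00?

288928

As if non-drop at 30 labels/s: (2 × 3600 + 40 × 60 + 40) × 30 + 16 = 289216.
Minute boundaries passed: 160; those not divisible by 10: 160 − 16 = 144; dropped labels = 2 × 144 = 288.
Actual frame index = 289216 − 288 = 288928.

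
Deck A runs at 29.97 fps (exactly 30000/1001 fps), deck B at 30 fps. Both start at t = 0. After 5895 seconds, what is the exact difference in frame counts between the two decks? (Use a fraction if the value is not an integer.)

176850/1001 frames

A emits 30000/1001 × 5895 = 176850000/1001 frames; B emits 30 × 5895 = 176850.
Difference = 176850/1001 frames (≈ 176.6733); B is ahead of A.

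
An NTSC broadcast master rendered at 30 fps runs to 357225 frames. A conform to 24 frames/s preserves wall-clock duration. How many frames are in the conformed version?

Target frames = source frames × (target rate / source rate) = 357225 × (24)/(30) = 357225 × 4/5 = 285780.

285780 frames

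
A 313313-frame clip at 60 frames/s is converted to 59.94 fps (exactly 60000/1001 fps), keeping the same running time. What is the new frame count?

Target frames = source frames × (target rate / source rate) = 313313 × (60000/1001)/(60) = 313313 × 1000/1001 = 313000.

313000 frames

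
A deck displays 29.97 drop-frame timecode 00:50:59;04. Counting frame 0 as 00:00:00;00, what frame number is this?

91684

Complete 10-minute blocks: 5, each 17982 frames → 89910.
Remaining 0 whole minutes in the current block: 0 frames.
Within the current minute: 59 × 30 + 4 = 1774. Total = 89910 + 0 + 1774 = 91684.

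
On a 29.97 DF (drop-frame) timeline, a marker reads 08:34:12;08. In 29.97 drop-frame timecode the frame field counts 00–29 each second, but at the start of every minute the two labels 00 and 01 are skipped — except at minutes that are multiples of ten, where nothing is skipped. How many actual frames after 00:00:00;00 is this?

924642

As if non-drop at 30 labels/s: (8 × 3600 + 34 × 60 + 12) × 30 + 8 = 925568.
Minute boundaries passed: 514; those not divisible by 10: 514 − 51 = 463; dropped labels = 2 × 463 = 926.
Actual frame index = 925568 − 926 = 924642.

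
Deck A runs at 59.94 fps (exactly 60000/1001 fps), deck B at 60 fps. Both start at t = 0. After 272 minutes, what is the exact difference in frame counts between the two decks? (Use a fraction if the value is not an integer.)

272 min = 16320 s.
A emits 60000/1001 × 16320 = 979200000/1001 frames; B emits 60 × 16320 = 979200.
Difference = 979200/1001 frames (≈ 978.2218); B is ahead of A.

979200/1001 frames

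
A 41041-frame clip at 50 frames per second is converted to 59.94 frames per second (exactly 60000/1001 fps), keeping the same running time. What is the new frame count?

49200 frames

Target frames = source frames × (target rate / source rate) = 41041 × (60000/1001)/(50) = 41041 × 1200/1001 = 49200.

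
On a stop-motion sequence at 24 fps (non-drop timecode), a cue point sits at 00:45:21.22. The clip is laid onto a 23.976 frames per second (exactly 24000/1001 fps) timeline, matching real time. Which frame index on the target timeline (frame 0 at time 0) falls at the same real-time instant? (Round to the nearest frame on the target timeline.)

frame 65261

Source frame index: (0×3600 + 45×60 + 21) × 24 + 22 = 65326.
Real time: 65326 / (24) = 32663/12 s.
Target frame: (32663/12) × (24000/1001) = 65326000/1001 ≈ 65260.739 → 65261.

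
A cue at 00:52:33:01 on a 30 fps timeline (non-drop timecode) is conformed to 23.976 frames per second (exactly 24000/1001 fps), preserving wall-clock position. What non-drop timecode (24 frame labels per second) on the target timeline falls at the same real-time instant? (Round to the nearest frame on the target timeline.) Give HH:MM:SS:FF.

00:52:29:21

Source frame index: (0×3600 + 52×60 + 33) × 30 + 1 = 94591.
Real time: 94591 / (30) = 94591/30 s.
Target frame: (94591/30) × (24000/1001) = 10810400/143 ≈ 75597.203 → 75597.
At 24 labels/s: frame 75597 → 00:52:29:21.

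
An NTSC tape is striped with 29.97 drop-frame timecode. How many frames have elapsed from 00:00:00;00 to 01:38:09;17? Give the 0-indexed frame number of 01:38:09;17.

176509

Complete 10-minute blocks: 9, each 17982 frames → 161838.
Remaining 8 whole minutes in the current block: 1800 + 7 × 1798 = 14386 frames.
Within the current minute: 9 × 30 + 17 − 2 = 285 (labels ;00/;01 skipped at this minute). Total = 161838 + 14386 + 285 = 176509.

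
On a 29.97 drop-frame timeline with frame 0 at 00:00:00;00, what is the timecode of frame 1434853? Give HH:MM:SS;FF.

13:17:56;09

Ten DF minutes hold 17982 frames, so frame 1434853 lies in block 79 (frames 1420578–1438559) with 14275 frames into that block.
The block's first minute is 1800 frames and the rest 1798 each; 14275 frames reaches minute 7, so 79 × 18 + 7 × 2 = 1436 labels have been skipped so far.
Adding those back, label number 1434853 + 1436 = 1436289 at 30 labels/s is 47876 s + 9 f = 13 h 17 min 56 s frame 9, i.e. 13:17:56;09.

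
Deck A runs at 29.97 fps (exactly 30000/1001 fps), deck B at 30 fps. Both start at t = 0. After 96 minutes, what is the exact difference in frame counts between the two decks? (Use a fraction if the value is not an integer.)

96 min = 5760 s.
A emits 30000/1001 × 5760 = 172800000/1001 frames; B emits 30 × 5760 = 172800.
Difference = 172800/1001 frames (≈ 172.6274); B is ahead of A.

172800/1001 frames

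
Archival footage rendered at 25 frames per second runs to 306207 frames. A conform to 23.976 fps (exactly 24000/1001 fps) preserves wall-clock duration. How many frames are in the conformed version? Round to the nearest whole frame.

293665 frames

Frames at target rate = 306207 × (24000/1001) / (25) = 26723520/91 ≈ 293665.055.
Nearest whole frame: 293665.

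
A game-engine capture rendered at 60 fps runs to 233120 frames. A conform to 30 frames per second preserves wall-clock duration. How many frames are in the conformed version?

116560 frames

Target frames = source frames × (target rate / source rate) = 233120 × (30)/(60) = 233120 × 1/2 = 116560.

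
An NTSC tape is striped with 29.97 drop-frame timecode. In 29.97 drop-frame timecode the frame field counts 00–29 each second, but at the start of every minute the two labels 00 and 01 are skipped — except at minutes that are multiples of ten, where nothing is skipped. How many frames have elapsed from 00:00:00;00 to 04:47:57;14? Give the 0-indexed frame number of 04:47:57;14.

517806

Complete 10-minute blocks: 28, each 17982 frames → 503496.
Remaining 7 whole minutes in the current block: 1800 + 6 × 1798 = 12588 frames.
Within the current minute: 57 × 30 + 14 − 2 = 1722 (labels ;00/;01 skipped at this minute). Total = 503496 + 12588 + 1722 = 517806.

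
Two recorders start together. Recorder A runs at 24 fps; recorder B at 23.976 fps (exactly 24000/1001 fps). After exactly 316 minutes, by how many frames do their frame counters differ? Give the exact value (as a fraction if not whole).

455040/1001 frames

316 min = 18960 s.
A emits 24 × 18960 = 455040 frames; B emits 24000/1001 × 18960 = 455040000/1001.
Difference = 455040/1001 frames (≈ 454.5854); B is behind A.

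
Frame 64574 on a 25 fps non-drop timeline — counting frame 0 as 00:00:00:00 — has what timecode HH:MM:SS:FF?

00:43:02:24

64574 ÷ 25 = 2582 full seconds, remainder 24 frames.
2582 s = 0 h 43 min 2 s.
Timecode: 00:43:02:24.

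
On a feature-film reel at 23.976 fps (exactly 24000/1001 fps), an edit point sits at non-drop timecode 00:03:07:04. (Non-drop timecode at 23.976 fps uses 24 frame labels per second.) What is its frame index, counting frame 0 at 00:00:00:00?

frame 4492

Total seconds to the label: (0 × 3600 + 3 × 60 + 7) = 187.
Frame index = 187 × 24 + 4 = 4492.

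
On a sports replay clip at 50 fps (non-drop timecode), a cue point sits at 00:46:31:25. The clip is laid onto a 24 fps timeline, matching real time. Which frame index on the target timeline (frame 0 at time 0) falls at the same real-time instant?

Source frame index: (0×3600 + 46×60 + 31) × 50 + 25 = 139575.
Real time: 139575 / (50) = 5583/2 s.
Target frame: (5583/2) × (24) = 66996.

frame 66996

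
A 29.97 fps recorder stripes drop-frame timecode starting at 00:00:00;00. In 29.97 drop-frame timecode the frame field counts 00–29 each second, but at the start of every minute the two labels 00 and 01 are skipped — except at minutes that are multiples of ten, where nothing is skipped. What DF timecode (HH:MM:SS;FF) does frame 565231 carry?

05:14:19;27

Ten DF minutes hold 17982 frames, so frame 565231 lies in block 31 (frames 557442–575423) with 7789 frames into that block.
The block's first minute is 1800 frames and the rest 1798 each; 7789 frames reaches minute 4, so 31 × 18 + 4 × 2 = 566 labels have been skipped so far.
Adding those back, label number 565231 + 566 = 565797 at 30 labels/s is 18859 s + 27 f = 5 h 14 min 19 s frame 27, i.e. 05:14:19;27.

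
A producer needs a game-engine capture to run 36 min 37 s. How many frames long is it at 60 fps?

131820 frames

36 min 37 s = 2197 s.
Frames = 2197 × 60 = 131820.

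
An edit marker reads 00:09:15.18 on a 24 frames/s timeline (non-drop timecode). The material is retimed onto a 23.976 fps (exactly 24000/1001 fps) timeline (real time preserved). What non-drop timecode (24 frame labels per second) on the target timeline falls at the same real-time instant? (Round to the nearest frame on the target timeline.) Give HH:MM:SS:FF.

00:09:15:05

Source frame index: (0×3600 + 9×60 + 15) × 24 + 18 = 13338.
Real time: 13338 / (24) = 2223/4 s.
Target frame: (2223/4) × (24000/1001) = 1026000/77 ≈ 13324.675 → 13325.
At 24 labels/s: frame 13325 → 00:09:15:05.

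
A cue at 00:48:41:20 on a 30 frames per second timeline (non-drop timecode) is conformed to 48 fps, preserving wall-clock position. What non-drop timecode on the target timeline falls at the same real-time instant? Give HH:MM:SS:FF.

00:48:41:32

Source frame index: (0×3600 + 48×60 + 41) × 30 + 20 = 87650.
Real time: 87650 / (30) = 8765/3 s.
Target frame: (8765/3) × (48) = 140240.
At 48 labels/s: frame 140240 → 00:48:41:32.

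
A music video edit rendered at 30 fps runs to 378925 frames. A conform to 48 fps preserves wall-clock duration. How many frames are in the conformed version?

606280 frames

Target frames = source frames × (target rate / source rate) = 378925 × (48)/(30) = 378925 × 8/5 = 606280.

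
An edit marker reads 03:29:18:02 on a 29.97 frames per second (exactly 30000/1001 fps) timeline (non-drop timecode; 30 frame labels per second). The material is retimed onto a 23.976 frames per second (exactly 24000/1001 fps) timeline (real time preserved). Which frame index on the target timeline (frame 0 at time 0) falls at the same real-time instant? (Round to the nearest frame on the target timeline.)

frame 301394

Source frame index: (3×3600 + 29×60 + 18) × 30 + 2 = 376742.
Real time: 376742 / (30000/1001) = 188559371/15000 s.
Target frame: (188559371/15000) × (24000/1001) = 1506968/5 ≈ 301393.600 → 301394.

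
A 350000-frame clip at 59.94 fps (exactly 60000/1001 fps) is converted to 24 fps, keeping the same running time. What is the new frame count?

140140 frames

Target frames = source frames × (target rate / source rate) = 350000 × (24)/(60000/1001) = 350000 × 1001/2500 = 140140.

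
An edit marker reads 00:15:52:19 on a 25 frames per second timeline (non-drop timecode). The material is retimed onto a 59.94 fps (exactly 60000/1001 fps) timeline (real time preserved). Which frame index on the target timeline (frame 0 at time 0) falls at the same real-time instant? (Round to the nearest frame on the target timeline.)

frame 57108

Source frame index: (0×3600 + 15×60 + 52) × 25 + 19 = 23819.
Real time: 23819 / (25) = 23819/25 s.
Target frame: (23819/25) × (60000/1001) = 57165600/1001 ≈ 57108.492 → 57108.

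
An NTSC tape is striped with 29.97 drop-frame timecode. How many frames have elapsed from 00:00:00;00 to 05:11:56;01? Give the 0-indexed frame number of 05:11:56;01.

Complete 10-minute blocks: 31, each 17982 frames → 557442.
Remaining 1 whole minute in the current block: 1800 + 0 × 1798 = 1800 frames.
Within the current minute: 56 × 30 + 1 − 2 = 1679 (labels ;00/;01 skipped at this minute). Total = 557442 + 1800 + 1679 = 560921.

560921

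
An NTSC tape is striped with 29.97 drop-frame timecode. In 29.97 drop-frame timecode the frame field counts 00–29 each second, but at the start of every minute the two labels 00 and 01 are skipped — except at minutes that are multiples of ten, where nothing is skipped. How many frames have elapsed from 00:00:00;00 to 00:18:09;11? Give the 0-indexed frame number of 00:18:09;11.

32647

Complete 10-minute blocks: 1, each 17982 frames → 17982.
Remaining 8 whole minutes in the current block: 1800 + 7 × 1798 = 14386 frames.
Within the current minute: 9 × 30 + 11 − 2 = 279 (labels ;00/;01 skipped at this minute). Total = 17982 + 14386 + 279 = 32647.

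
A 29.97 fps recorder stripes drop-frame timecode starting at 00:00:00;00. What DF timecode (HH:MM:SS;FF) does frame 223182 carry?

02:04:06;26

Ten DF minutes hold 17982 frames, so frame 223182 lies in block 12 (frames 215784–233765) with 7398 frames into that block.
The block's first minute is 1800 frames and the rest 1798 each; 7398 frames reaches minute 4, so 12 × 18 + 4 × 2 = 224 labels have been skipped so far.
Adding those back, label number 223182 + 224 = 223406 at 30 labels/s is 7446 s + 26 f = 2 h 4 min 6 s frame 26, i.e. 02:04:06;26.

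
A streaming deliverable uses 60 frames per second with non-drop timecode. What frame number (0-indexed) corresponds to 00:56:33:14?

frame 203594

Total seconds to the label: (0 × 3600 + 56 × 60 + 33) = 3393.
Frame index = 3393 × 60 + 14 = 203594.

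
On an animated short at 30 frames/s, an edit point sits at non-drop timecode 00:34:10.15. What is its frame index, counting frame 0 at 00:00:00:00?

Total seconds to the label: (0 × 3600 + 34 × 60 + 10) = 2050.
Frame index = 2050 × 30 + 15 = 61515.

61515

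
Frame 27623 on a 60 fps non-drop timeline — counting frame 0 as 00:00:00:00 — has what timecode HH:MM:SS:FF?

00:07:40:23

27623 ÷ 60 = 460 full seconds, remainder 23 frames.
460 s = 0 h 7 min 40 s.
Timecode: 00:07:40:23.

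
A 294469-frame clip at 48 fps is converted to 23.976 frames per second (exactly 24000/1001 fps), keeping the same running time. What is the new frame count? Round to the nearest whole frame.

147087 frames

Frames at target rate = 294469 × (24000/1001) / (48) = 21033500/143 ≈ 147087.413.
Nearest whole frame: 147087.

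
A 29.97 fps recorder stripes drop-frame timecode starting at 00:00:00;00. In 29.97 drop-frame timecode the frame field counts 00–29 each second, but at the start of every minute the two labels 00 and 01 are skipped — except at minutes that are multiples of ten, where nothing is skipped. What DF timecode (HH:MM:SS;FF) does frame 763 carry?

00:00:25;13

Ten DF minutes hold 17982 frames, so frame 763 lies in block 0 (frames 0–17981) with 763 frames into that block.
The block's first minute is 1800 frames and the rest 1798 each; 763 frames reaches minute 0, so 0 × 18 + 0 × 2 = 0 labels have been skipped so far.
Adding those back, label number 763 + 0 = 763 at 30 labels/s is 25 s + 13 f = 0 h 0 min 25 s frame 13, i.e. 00:00:25;13.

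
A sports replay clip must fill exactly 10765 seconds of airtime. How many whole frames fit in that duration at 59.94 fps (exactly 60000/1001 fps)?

645254 frames

Frames = 10765 × 60000/1001 = 645900000/1001 ≈ 645254.7453.
Complete frames: 645254.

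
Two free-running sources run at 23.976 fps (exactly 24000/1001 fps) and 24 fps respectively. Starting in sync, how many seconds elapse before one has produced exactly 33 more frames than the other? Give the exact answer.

The gap grows by |24 − 24000/1001| = 24/1001 frames per second.
Time for a 33-frame gap: 33 ÷ (24/1001) = 1376.375 s.

1376.375 seconds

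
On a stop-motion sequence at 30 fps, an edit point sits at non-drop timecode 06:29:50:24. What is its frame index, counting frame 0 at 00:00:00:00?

Total seconds to the label: (6 × 3600 + 29 × 60 + 50) = 23390.
Frame index = 23390 × 30 + 24 = 701724.

701724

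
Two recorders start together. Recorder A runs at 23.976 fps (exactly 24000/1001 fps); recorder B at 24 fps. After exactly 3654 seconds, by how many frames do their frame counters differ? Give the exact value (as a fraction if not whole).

A emits 24000/1001 × 3654 = 12528000/143 frames; B emits 24 × 3654 = 87696.
Difference = 12528/143 frames (≈ 87.6084); B is ahead of A.

12528/143 frames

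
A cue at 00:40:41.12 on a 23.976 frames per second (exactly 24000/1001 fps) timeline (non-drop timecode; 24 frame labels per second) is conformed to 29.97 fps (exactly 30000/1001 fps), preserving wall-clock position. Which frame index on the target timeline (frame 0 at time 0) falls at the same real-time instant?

frame 73245

Source frame index: (0×3600 + 40×60 + 41) × 24 + 12 = 58596.
Real time: 58596 / (24000/1001) = 4887883/2000 s.
Target frame: (4887883/2000) × (30000/1001) = 73245.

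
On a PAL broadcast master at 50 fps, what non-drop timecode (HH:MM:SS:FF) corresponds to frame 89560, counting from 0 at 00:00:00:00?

89560 ÷ 50 = 1791 full seconds, remainder 10 frames.
1791 s = 0 h 29 min 51 s.
Timecode: 00:29:51:10.

00:29:51:10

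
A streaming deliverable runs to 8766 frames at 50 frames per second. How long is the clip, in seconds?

175.32 seconds

Running time = 8766 / (50) = 175.32 s.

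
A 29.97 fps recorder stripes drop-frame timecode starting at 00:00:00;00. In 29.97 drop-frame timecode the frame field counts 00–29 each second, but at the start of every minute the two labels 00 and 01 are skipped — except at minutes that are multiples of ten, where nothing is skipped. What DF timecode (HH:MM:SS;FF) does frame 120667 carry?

01:07:06;09

Each 10-minute DF block holds 10 × 60 × 30 − 9 × 2 = 17982 frames. 120667 ÷ 17982 → 6 full blocks, remainder 12775.
Within the partial block the first minute is 1800 frames and each further minute 1798, so 7 further minute boundaries passed. Total skipped labels = 18 × 6 + 2 × 7 = 122.
Non-drop label index = 120667 + 122 = 120789; at 30 labels/s that is 01:07:06:09, i.e. DF 01:07:06;09.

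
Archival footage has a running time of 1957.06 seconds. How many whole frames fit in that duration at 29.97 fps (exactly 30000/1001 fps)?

Frames = 1957.06 × 30000/1001 = 8387400/143 ≈ 58653.1469.
Complete frames: 58653.

58653 frames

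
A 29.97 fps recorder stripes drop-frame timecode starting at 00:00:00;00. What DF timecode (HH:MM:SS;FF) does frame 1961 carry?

Each 10-minute DF block holds 10 × 60 × 30 − 9 × 2 = 17982 frames. 1961 ÷ 17982 → 0 full blocks, remainder 1961.
Within the partial block the first minute is 1800 frames and each further minute 1798, so 1 further minute boundary passed. Total skipped labels = 18 × 0 + 2 × 1 = 2.
Non-drop label index = 1961 + 2 = 1963; at 30 labels/s that is 00:01:05:13, i.e. DF 00:01:05;13.

00:01:05;13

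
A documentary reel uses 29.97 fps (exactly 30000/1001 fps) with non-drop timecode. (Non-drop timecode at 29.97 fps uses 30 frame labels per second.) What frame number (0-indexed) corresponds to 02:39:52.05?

Total seconds to the label: (2 × 3600 + 39 × 60 + 52) = 9592.
Frame index = 9592 × 30 + 5 = 287765.

287765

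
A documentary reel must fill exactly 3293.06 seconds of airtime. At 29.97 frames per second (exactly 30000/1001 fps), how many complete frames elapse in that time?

Frames = 3293.06 × 30000/1001 = 98791800/1001 ≈ 98693.1069.
Complete frames: 98693.

98693 frames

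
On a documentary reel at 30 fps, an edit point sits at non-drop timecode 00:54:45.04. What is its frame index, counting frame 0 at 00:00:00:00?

frame 98554

Total seconds to the label: (0 × 3600 + 54 × 60 + 45) = 3285.
Frame index = 3285 × 30 + 4 = 98554.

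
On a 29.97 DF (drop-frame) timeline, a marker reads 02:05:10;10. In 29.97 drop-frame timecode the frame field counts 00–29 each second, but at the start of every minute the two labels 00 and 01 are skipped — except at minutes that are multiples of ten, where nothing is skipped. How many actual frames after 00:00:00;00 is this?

225084

As if non-drop at 30 labels/s: (2 × 3600 + 5 × 60 + 10) × 30 + 10 = 225310.
Minute boundaries passed: 125; those not divisible by 10: 125 − 12 = 113; dropped labels = 2 × 113 = 226.
Actual frame index = 225310 − 226 = 225084.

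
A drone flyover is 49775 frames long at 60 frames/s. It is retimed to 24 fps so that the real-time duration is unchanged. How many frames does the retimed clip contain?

Target frames = source frames × (target rate / source rate) = 49775 × (24)/(60) = 49775 × 2/5 = 19910.

19910 frames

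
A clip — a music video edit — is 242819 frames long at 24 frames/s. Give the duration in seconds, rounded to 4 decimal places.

Running time = 242819 × 1/24 = 242819/24 s ≈ 10117.4583 s.

10117.4583 seconds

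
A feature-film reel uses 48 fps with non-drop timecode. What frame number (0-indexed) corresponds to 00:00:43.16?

2080

Total seconds to the label: (0 × 3600 + 0 × 60 + 43) = 43.
Frame index = 43 × 48 + 16 = 2080.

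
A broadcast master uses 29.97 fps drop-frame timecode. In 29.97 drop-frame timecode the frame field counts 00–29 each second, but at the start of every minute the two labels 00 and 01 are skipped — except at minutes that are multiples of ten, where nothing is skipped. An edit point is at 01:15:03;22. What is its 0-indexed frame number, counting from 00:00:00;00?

134976

Complete 10-minute blocks: 7, each 17982 frames → 125874.
Remaining 5 whole minutes in the current block: 1800 + 4 × 1798 = 8992 frames.
Within the current minute: 3 × 30 + 22 − 2 = 110 (labels ;00/;01 skipped at this minute). Total = 125874 + 8992 + 110 = 134976.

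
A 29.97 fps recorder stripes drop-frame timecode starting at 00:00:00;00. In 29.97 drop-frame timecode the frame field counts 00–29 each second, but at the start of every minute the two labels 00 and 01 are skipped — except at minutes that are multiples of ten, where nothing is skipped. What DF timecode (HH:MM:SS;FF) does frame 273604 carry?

02:32:09;08

Ten DF minutes hold 17982 frames, so frame 273604 lies in block 15 (frames 269730–287711) with 3874 frames into that block.
The block's first minute is 1800 frames and the rest 1798 each; 3874 frames reaches minute 2, so 15 × 18 + 2 × 2 = 274 labels have been skipped so far.
Adding those back, label number 273604 + 274 = 273878 at 30 labels/s is 9129 s + 8 f = 2 h 32 min 9 s frame 8, i.e. 02:32:09;08.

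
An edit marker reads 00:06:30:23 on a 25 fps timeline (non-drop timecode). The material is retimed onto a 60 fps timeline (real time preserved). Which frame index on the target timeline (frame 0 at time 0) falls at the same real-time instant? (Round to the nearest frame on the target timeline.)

Source frame index: (0×3600 + 6×60 + 30) × 25 + 23 = 9773.
Real time: 9773 / (25) = 9773/25 s.
Target frame: (9773/25) × (60) = 117276/5 ≈ 23455.200 → 23455.

frame 23455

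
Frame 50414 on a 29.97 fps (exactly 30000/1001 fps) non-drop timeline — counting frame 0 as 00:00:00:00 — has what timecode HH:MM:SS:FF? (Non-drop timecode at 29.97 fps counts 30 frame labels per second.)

00:28:00:14

50414 ÷ 30 = 1680 full seconds, remainder 14 frames.
1680 s = 0 h 28 min 0 s.
Timecode: 00:28:00:14.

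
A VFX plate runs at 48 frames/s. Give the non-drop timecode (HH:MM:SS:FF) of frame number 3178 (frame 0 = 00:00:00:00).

3178 ÷ 48 = 66 full seconds, remainder 10 frames.
66 s = 0 h 1 min 6 s.
Timecode: 00:01:06:10.

00:01:06:10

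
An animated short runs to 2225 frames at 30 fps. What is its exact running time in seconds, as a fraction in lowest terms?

445/6 seconds

Running time = 2225 ÷ (30) = 2225 × 1/30 = 445/6 s.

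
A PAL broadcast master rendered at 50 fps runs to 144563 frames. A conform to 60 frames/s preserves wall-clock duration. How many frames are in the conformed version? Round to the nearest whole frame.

173476 frames

Frames at target rate = 144563 × (60) / (50) = 867378/5 ≈ 173475.600.
Nearest whole frame: 173476.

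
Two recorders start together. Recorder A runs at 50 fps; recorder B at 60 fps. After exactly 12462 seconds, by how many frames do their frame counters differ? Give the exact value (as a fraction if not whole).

A emits 50 × 12462 = 623100 frames; B emits 60 × 12462 = 747720.
Difference = 124620 frames; B is ahead of A.

124620 frames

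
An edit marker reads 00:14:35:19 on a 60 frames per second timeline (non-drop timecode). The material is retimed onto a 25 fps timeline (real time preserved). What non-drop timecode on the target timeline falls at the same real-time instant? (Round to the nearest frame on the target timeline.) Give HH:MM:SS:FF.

Source frame index: (0×3600 + 14×60 + 35) × 60 + 19 = 52519.
Real time: 52519 / (60) = 52519/60 s.
Target frame: (52519/60) × (25) = 262595/12 ≈ 21882.917 → 21883.
At 25 labels/s: frame 21883 → 00:14:35:08.

00:14:35:08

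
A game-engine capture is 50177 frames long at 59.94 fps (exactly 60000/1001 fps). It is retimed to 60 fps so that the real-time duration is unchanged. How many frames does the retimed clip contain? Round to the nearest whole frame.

50227 frames

Frames at target rate = 50177 × (60) / (60000/1001) = 50227177/1000 ≈ 50227.177.
Nearest whole frame: 50227.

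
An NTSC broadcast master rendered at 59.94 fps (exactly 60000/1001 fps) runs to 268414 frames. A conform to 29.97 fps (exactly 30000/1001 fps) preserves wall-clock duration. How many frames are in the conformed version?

134207 frames

Target frames = source frames × (target rate / source rate) = 268414 × (30000/1001)/(60000/1001) = 268414 × 1/2 = 134207.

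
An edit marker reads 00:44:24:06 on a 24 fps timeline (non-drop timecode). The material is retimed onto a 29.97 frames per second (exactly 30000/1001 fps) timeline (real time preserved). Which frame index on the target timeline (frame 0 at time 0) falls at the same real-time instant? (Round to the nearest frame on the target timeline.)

frame 79848

Source frame index: (0×3600 + 44×60 + 24) × 24 + 6 = 63942.
Real time: 63942 / (24) = 10657/4 s.
Target frame: (10657/4) × (30000/1001) = 79927500/1001 ≈ 79847.652 → 79848.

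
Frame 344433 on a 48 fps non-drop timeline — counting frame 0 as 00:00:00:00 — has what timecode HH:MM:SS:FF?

344433 ÷ 48 = 7175 full seconds, remainder 33 frames.
7175 s = 1 h 59 min 35 s.
Timecode: 01:59:35:33.

01:59:35:33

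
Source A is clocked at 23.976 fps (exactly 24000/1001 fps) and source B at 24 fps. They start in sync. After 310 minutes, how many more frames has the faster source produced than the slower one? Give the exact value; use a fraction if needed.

310 min = 18600 s.
A emits 24000/1001 × 18600 = 446400000/1001 frames; B emits 24 × 18600 = 446400.
Difference = 446400/1001 frames (≈ 445.9540); B is ahead of A.

446400/1001 frames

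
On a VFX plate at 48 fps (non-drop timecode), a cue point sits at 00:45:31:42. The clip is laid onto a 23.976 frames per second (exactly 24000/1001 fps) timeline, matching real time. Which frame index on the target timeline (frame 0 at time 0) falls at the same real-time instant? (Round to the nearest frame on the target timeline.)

Source frame index: (0×3600 + 45×60 + 31) × 48 + 42 = 131130.
Real time: 131130 / (48) = 21855/8 s.
Target frame: (21855/8) × (24000/1001) = 65565000/1001 ≈ 65499.500 → 65500.

frame 65500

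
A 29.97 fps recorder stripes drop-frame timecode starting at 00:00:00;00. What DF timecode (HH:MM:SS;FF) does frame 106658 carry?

00:59:18;26

Ten DF minutes hold 17982 frames, so frame 106658 lies in block 5 (frames 89910–107891) with 16748 frames into that block.
The block's first minute is 1800 frames and the rest 1798 each; 16748 frames reaches minute 9, so 5 × 18 + 9 × 2 = 108 labels have been skipped so far.
Adding those back, label number 106658 + 108 = 106766 at 30 labels/s is 3558 s + 26 f = 0 h 59 min 18 s frame 26, i.e. 00:59:18;26.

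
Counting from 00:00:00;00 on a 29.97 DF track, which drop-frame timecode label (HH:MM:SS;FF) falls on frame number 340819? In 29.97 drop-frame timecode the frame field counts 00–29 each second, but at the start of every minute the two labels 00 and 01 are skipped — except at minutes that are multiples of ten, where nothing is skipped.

Each 10-minute DF block holds 10 × 60 × 30 − 9 × 2 = 17982 frames. 340819 ÷ 17982 → 18 full blocks, remainder 17143.
Within the partial block the first minute is 1800 frames and each further minute 1798, so 9 further minute boundaries passed. Total skipped labels = 18 × 18 + 2 × 9 = 342.
Non-drop label index = 340819 + 342 = 341161; at 30 labels/s that is 03:09:32:01, i.e. DF 03:09:32;01.

03:09:32;01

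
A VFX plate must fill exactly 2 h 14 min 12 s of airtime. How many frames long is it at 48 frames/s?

2 h 14 min 12 s = 8052 s.
Frames = 8052 × 48 = 386496.

386496 frames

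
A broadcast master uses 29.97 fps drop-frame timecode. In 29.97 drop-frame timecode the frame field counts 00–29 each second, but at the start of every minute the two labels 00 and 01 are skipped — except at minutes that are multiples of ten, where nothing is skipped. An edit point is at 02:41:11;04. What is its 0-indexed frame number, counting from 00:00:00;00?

289844

Complete 10-minute blocks: 16, each 17982 frames → 287712.
Remaining 1 whole minute in the current block: 1800 + 0 × 1798 = 1800 frames.
Within the current minute: 11 × 30 + 4 − 2 = 332 (labels ;00/;01 skipped at this minute). Total = 287712 + 1800 + 332 = 289844.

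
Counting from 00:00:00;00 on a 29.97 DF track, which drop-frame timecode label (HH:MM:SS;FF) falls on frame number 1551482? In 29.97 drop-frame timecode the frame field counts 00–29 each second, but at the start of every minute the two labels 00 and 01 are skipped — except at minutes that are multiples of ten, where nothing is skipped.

Ten DF minutes hold 17982 frames, so frame 1551482 lies in block 86 (frames 1546452–1564433) with 5030 frames into that block.
The block's first minute is 1800 frames and the rest 1798 each; 5030 frames reaches minute 2, so 86 × 18 + 2 × 2 = 1552 labels have been skipped so far.
Adding those back, label number 1551482 + 1552 = 1553034 at 30 labels/s is 51767 s + 24 f = 14 h 22 min 47 s frame 24, i.e. 14:22:47;24.

14:22:47;24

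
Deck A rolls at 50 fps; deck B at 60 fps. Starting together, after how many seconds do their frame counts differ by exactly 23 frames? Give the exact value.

2.3 seconds

The gap grows by |60 − 50| = 10 frames per second.
Time for a 23-frame gap: 23 ÷ (10) = 2.3 s.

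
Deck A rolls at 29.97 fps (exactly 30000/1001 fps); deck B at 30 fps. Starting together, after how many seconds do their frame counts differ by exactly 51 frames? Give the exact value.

1701.7 seconds

The gap grows by |30 − 30000/1001| = 30/1001 frames per second.
Time for a 51-frame gap: 51 ÷ (30/1001) = 1701.7 s.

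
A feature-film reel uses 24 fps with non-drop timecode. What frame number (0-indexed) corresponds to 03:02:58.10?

Total seconds to the label: (3 × 3600 + 2 × 60 + 58) = 10978.
Frame index = 10978 × 24 + 10 = 263482.

frame 263482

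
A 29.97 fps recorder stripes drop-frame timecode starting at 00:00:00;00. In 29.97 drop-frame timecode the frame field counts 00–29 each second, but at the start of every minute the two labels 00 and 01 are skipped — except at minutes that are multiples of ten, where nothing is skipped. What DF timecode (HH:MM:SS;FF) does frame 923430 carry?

Each 10-minute DF block holds 10 × 60 × 30 − 9 × 2 = 17982 frames. 923430 ÷ 17982 → 51 full blocks, remainder 6348.
Within the partial block the first minute is 1800 frames and each further minute 1798, so 3 further minute boundaries passed. Total skipped labels = 18 × 51 + 2 × 3 = 924.
Non-drop label index = 923430 + 924 = 924354; at 30 labels/s that is 08:33:31:24, i.e. DF 08:33:31;24.

08:33:31;24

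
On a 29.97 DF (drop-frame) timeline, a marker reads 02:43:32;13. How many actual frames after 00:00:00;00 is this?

294079

Complete 10-minute blocks: 16, each 17982 frames → 287712.
Remaining 3 whole minutes in the current block: 1800 + 2 × 1798 = 5396 frames.
Within the current minute: 32 × 30 + 13 − 2 = 971 (labels ;00/;01 skipped at this minute). Total = 287712 + 5396 + 971 = 294079.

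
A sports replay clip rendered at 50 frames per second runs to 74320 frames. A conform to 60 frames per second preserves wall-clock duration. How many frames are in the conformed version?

Target frames = source frames × (target rate / source rate) = 74320 × (60)/(50) = 74320 × 6/5 = 89184.

89184 frames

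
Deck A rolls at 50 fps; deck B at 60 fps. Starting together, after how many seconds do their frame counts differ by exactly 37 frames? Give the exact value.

3.7 seconds

The gap grows by |60 − 50| = 10 frames per second.
Time for a 37-frame gap: 37 ÷ (10) = 3.7 s.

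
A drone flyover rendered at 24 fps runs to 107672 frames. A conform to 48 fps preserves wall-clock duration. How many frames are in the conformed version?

Target frames = source frames × (target rate / source rate) = 107672 × (48)/(24) = 107672 × 2 = 215344.

215344 frames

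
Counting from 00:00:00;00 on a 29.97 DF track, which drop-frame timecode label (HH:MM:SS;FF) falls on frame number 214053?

Each 10-minute DF block holds 10 × 60 × 30 − 9 × 2 = 17982 frames. 214053 ÷ 17982 → 11 full blocks, remainder 16251.
Within the partial block the first minute is 1800 frames and each further minute 1798, so 9 further minute boundaries passed. Total skipped labels = 18 × 11 + 2 × 9 = 216.
Non-drop label index = 214053 + 216 = 214269; at 30 labels/s that is 01:59:02:09, i.e. DF 01:59:02;09.

01:59:02;09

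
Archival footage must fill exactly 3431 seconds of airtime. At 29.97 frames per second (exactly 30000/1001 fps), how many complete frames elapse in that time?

Frames = 3431 × 30000/1001 = 102930000/1001 ≈ 102827.1728.
Complete frames: 102827.

102827 frames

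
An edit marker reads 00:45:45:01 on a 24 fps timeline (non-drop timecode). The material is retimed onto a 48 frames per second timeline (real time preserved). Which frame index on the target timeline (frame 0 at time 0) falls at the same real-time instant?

Source frame index: (0×3600 + 45×60 + 45) × 24 + 1 = 65881.
Real time: 65881 / (24) = 65881/24 s.
Target frame: (65881/24) × (48) = 131762.

frame 131762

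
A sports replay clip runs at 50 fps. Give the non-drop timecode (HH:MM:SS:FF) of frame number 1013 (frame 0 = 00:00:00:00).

00:00:20:13

1013 ÷ 50 = 20 full seconds, remainder 13 frames.
20 s = 0 h 0 min 20 s.
Timecode: 00:00:20:13.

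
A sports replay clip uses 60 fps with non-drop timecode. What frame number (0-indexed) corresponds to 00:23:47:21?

frame 85641

Total seconds to the label: (0 × 3600 + 23 × 60 + 47) = 1427.
Frame index = 1427 × 60 + 21 = 85641.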